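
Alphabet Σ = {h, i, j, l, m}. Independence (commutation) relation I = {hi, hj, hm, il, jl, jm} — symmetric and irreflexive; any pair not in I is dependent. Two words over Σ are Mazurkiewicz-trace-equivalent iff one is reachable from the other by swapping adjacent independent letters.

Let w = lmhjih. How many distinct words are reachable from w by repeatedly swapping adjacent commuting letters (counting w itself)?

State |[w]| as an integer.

piece 0:l — minimal
piece 1:m rests on {0:l}
piece 2:h rests on {0:l}
piece 3:j — minimal
piece 4:i rests on {1:m, 3:j}
piece 5:h rests on {2:h}
minimal pieces: {0:l, 3:j}
ways to finish when only these pieces remain (= sum over removing one remaining piece with nothing left below it):
  1 left: {4}→1  {5}→1
  2 left: {1,4}→1  {2,5}→1  {3,4}→1  {4,5}→2
  3 left: {1,3,4}→2  {1,4,5}→3  {2,4,5}→3  {3,4,5}→3
  4 left: {1,2,4,5}→6  {1,3,4,5}→8  {2,3,4,5}→6
  placing 0:l first → 20 extensions
  placing 3:j first → 6 extensions
total linear extensions = 26

26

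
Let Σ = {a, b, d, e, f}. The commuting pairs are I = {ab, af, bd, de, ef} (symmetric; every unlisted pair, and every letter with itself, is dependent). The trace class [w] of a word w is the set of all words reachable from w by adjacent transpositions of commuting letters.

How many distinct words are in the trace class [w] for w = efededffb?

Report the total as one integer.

56

#0=e has no predecessor
#1=f has no predecessor
#2=e depends on [0:e]
#3=d depends on [1:f]
#4=e depends on [2:e]
#5=d depends on [3:d]
#6=f depends on [5:d]
#7=f depends on [6:f]
#8=b depends on [4:e, 7:f]
sources: [0:e, 1:f]
N(rest) = Σ N(rest − s) over sources s of rest; N(one piece) = 1:
  size 1 → [8]=1
  size 2 → [4,8]=1  [7,8]=1
  size 3 → [2,4,8]=1  [4,7,8]=2  [6,7,8]=1
  size 4 → [0,2,4,8]=1  [2,4,7,8]=3  [4,6,7,8]=3  [5,6,7,8]=1
  size 5 → [0,2,4,7,8]=4  [2,4,6,7,8]=6  [3,5,6,7,8]=1  [4,5,6,7,8]=4
  size 6 → [0,2,4,6,7,8]=10  [1,3,5,6,7,8]=1  [2,4,5,6,7,8]=10  [3,4,5,6,7,8]=5
  size 7 → [0,2,4,5,6,7,8]=20  [1,3,4,5,6,7,8]=6  [2,3,4,5,6,7,8]=15
  first=0(e) contributes 21
  first=1(f) contributes 35
|[w]| = 56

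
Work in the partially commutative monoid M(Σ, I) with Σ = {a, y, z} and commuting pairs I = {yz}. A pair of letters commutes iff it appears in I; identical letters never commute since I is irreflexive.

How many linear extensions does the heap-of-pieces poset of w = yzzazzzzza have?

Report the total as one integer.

0(y) covers ∅
1(z) covers ∅
2(z) covers 1:z
3(a) covers 0:y, 2:z
4(z) covers 3:a
5(z) covers 4:z
6(z) covers 5:z
7(z) covers 6:z
8(z) covers 7:z
9(a) covers 8:z
floor of heap: 0:y, 1:z
completions by unplaced set U, small U first (add the entries for U minus each lowest piece of U):
  |U|=1: {9}:1
  |U|=2: {8,9}:1
  |U|=3: {7,8,9}:1
  |U|=4: {6,7,8,9}:1
  |U|=5: {5,6,7,8,9}:1
  |U|=6: {4,5,6,7,8,9}:1
  |U|=7: {3,4,5,6,7,8,9}:1
  |U|=8: {0,3,4,5,6,7,8,9}:1  {2,3,4,5,6,7,8,9}:1
  start at 0(y): 1
  start at 1(z): 2
sum over floor = 3

3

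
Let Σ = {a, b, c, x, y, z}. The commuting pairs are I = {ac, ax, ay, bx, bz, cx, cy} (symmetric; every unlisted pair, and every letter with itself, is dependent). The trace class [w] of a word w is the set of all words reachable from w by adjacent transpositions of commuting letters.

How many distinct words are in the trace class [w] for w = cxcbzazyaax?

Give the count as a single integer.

piece 0:c — minimal
piece 1:x — minimal
piece 2:c rests on {0:c}
piece 3:b rests on {2:c}
piece 4:z rests on {1:x, 2:c}
piece 5:a rests on {3:b, 4:z}
piece 6:z rests on {5:a}
piece 7:y rests on {6:z}
piece 8:a rests on {6:z}
piece 9:a rests on {8:a}
piece 10:x rests on {7:y}
minimal pieces: {0:c, 1:x}
ways to finish when only these pieces remain (= sum over removing one remaining piece with nothing left below it):
  1 left: {9}→1  {10}→1
  2 left: {7,10}→1  {8,9}→1  {9,10}→2
  3 left: {7,9,10}→3  {8,9,10}→3
  4 left: {7,8,9,10}→6
  5 left: {6,7,8,9,10}→6
  6 left: {5,6,7,8,9,10}→6
  7 left: {3,5,6,7,8,9,10}→6  {4,5,6,7,8,9,10}→6
  8 left: {1,4,5,6,7,8,9,10}→6  {3,4,5,6,7,8,9,10}→12
  9 left: {1,3,4,5,6,7,8,9,10}→18  {2,3,4,5,6,7,8,9,10}→12
  placing 0:c first → 30 extensions
  placing 1:x first → 12 extensions
total linear extensions = 42

42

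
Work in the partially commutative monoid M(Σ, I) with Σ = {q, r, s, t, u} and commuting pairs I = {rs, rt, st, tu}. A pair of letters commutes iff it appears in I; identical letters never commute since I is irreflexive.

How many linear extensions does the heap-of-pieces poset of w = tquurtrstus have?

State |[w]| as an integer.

108

#0=t has no predecessor
#1=q depends on [0:t]
#2=u depends on [1:q]
#3=u depends on [2:u]
#4=r depends on [3:u]
#5=t depends on [1:q]
#6=r depends on [4:r]
#7=s depends on [3:u]
#8=t depends on [5:t]
#9=u depends on [6:r, 7:s]
#10=s depends on [9:u]
sources: [0:t]
N(rest) = Σ N(rest − s) over sources s of rest; N(one piece) = 1:
  size 1 → [8]=1  [10]=1
  size 2 → [5,8]=1  [8,10]=2  [9,10]=1
  size 3 → [5,8,10]=3  [6,9,10]=1  [7,9,10]=1  [8,9,10]=3
  size 4 → [4,6,9,10]=1  [5,8,9,10]=6  [6,7,9,10]=2  [6,8,9,10]=4  [7,8,9,10]=4
  size 5 → [4,6,7,9,10]=3  [4,6,8,9,10]=5  [5,6,8,9,10]=10  [5,7,8,9,10]=10  [6,7,8,9,10]=10
  size 6 → [3,4,6,7,9,10]=3  [4,5,6,8,9,10]=15  [4,6,7,8,9,10]=18  [5,6,7,8,9,10]=30
  size 7 → [2,3,4,6,7,9,10]=3  [3,4,6,7,8,9,10]=21  [4,5,6,7,8,9,10]=63
  size 8 → [2,3,4,6,7,8,9,10]=24  [3,4,5,6,7,8,9,10]=84
  size 9 → [2,3,4,5,6,7,8,9,10]=108
  first=0(t) contributes 108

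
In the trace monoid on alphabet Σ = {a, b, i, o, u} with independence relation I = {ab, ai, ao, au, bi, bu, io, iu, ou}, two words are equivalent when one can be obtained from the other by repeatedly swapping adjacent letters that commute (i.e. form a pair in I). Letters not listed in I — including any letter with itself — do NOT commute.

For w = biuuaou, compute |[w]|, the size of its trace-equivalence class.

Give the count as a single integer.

0(b) covers ∅
1(i) covers ∅
2(u) covers ∅
3(u) covers 2:u
4(a) covers ∅
5(o) covers 0:b
6(u) covers 3:u
floor of heap: 0:b, 1:i, 2:u, 4:a
completions by unplaced set U, small U first (add the entries for U minus each lowest piece of U):
  |U|=1: {1}:1  {4}:1  {5}:1  {6}:1
  |U|=2: {0,5}:1  {1,4}:2  {1,5}:2  {1,6}:2  {3,6}:1  {4,5}:2  {4,6}:2  {5,6}:2
  |U|=3: {0,1,5}:3  {0,4,5}:3  {0,5,6}:3  {1,3,6}:3  {1,4,5}:6  {1,4,6}:6  {1,5,6}:6  {2,3,6}:1  {3,4,6}:3  {3,5,6}:3  {4,5,6}:6
  |U|=4: {0,1,4,5}:12  {0,1,5,6}:12  {0,3,5,6}:6  {0,4,5,6}:12  {1,2,3,6}:4  {1,3,4,6}:12  {1,3,5,6}:12  {1,4,5,6}:24  {2,3,4,6}:4  {2,3,5,6}:4  {3,4,5,6}:12
  |U|=5: {0,1,3,5,6}:30  {0,1,4,5,6}:60  {0,2,3,5,6}:10  {0,3,4,5,6}:30  {1,2,3,4,6}:20  {1,2,3,5,6}:20  {1,3,4,5,6}:60  {2,3,4,5,6}:20
  start at 0(b): 120
  start at 1(i): 60
  start at 2(u): 180
  start at 4(a): 60
sum over floor = 420

420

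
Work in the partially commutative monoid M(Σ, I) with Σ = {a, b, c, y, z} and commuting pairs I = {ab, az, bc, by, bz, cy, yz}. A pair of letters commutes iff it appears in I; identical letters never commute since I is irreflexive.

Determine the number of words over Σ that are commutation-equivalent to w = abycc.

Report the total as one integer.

15

#0=a has no predecessor
#1=b has no predecessor
#2=y depends on [0:a]
#3=c depends on [0:a]
#4=c depends on [3:c]
sources: [0:a, 1:b]
N(rest) = Σ N(rest − s) over sources s of rest; N(one piece) = 1:
  size 1 → [1]=1  [2]=1  [4]=1
  size 2 → [1,2]=2  [1,4]=2  [2,4]=2  [3,4]=1
  size 3 → [1,2,4]=6  [1,3,4]=3  [2,3,4]=3
  first=0(a) contributes 12
  first=1(b) contributes 3
|[w]| = 15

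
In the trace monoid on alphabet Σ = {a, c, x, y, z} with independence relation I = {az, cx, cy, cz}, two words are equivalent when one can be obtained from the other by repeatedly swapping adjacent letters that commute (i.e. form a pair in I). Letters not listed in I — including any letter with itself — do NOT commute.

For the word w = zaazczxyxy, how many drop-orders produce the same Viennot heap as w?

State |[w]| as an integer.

60

drop 0:z onto floor
drop 1:a onto floor
drop 2:a onto {1:a}
drop 3:z onto {0:z}
drop 4:c onto {2:a}
drop 5:z onto {3:z}
drop 6:x onto {2:a, 5:z}
drop 7:y onto {6:x}
drop 8:x onto {7:y}
drop 9:y onto {8:x}
ground layer = {0:z, 1:a}
drop-orders for the pieces not yet dropped (sum over which currently-grounded one goes next):
  1 to go: {4} 1  {9} 1
  2 to go: {4,9} 2  {8,9} 1
  3 to go: {4,8,9} 3  {7,8,9} 1
  4 to go: {4,7,8,9} 4  {6,7,8,9} 1
  5 to go: {4,6,7,8,9} 5  {5,6,7,8,9} 1
  6 to go: {2,4,6,7,8,9} 5  {3,5,6,7,8,9} 1  {4,5,6,7,8,9} 6
  7 to go: {0,3,5,6,7,8,9} 1  {1,2,4,6,7,8,9} 5  {2,4,5,6,7,8,9} 11  {3,4,5,6,7,8,9} 7
  8 to go: {0,3,4,5,6,7,8,9} 8  {1,2,4,5,6,7,8,9} 16  {2,3,4,5,6,7,8,9} 18
  if 0:z drops first: 34 orders
  if 1:a drops first: 26 orders
heap linearizations: 60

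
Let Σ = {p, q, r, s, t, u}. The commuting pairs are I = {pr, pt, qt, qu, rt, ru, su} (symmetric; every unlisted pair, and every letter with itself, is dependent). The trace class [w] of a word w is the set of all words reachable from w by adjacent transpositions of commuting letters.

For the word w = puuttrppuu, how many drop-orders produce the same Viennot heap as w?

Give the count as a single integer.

piece 0:p — minimal
piece 1:u rests on {0:p}
piece 2:u rests on {1:u}
piece 3:t rests on {2:u}
piece 4:t rests on {3:t}
piece 5:r — minimal
piece 6:p rests on {2:u}
piece 7:p rests on {6:p}
piece 8:u rests on {4:t, 7:p}
piece 9:u rests on {8:u}
minimal pieces: {0:p, 5:r}
ways to finish when only these pieces remain (= sum over removing one remaining piece with nothing left below it):
  1 left: {5}→1  {9}→1
  2 left: {5,9}→2  {8,9}→1
  3 left: {4,8,9}→1  {5,8,9}→3  {7,8,9}→1
  4 left: {3,4,8,9}→1  {4,5,8,9}→4  {4,7,8,9}→2  {5,7,8,9}→4  {6,7,8,9}→1
  5 left: {3,4,5,8,9}→5  {3,4,7,8,9}→3  {4,5,7,8,9}→10  {4,6,7,8,9}→3  {5,6,7,8,9}→5
  6 left: {3,4,5,7,8,9}→18  {3,4,6,7,8,9}→6  {4,5,6,7,8,9}→18
  7 left: {2,3,4,6,7,8,9}→6  {3,4,5,6,7,8,9}→42
  8 left: {1,2,3,4,6,7,8,9}→6  {2,3,4,5,6,7,8,9}→48
  placing 0:p first → 54 extensions
  placing 5:r first → 6 extensions
total linear extensions = 60

60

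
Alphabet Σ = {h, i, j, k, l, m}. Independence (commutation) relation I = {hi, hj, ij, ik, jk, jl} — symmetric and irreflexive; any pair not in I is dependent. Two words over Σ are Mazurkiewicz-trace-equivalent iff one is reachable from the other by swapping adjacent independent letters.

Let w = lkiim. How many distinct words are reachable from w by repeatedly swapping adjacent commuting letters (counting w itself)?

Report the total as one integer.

3

0(l) covers ∅
1(k) covers 0:l
2(i) covers 0:l
3(i) covers 2:i
4(m) covers 1:k, 3:i
floor of heap: 0:l
completions by unplaced set U, small U first (add the entries for U minus each lowest piece of U):
  |U|=1: {4}:1
  |U|=2: {1,4}:1  {3,4}:1
  |U|=3: {1,3,4}:2  {2,3,4}:1
  start at 0(l): 3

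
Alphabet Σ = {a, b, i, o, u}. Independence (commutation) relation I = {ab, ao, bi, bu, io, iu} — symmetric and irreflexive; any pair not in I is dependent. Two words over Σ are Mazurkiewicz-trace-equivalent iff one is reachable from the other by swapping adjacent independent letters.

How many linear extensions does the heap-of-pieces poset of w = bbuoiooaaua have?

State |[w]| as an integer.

192

#0=b has no predecessor
#1=b depends on [0:b]
#2=u has no predecessor
#3=o depends on [1:b, 2:u]
#4=i has no predecessor
#5=o depends on [3:o]
#6=o depends on [5:o]
#7=a depends on [2:u, 4:i]
#8=a depends on [7:a]
#9=u depends on [6:o, 8:a]
#10=a depends on [9:u]
sources: [0:b, 2:u, 4:i]
N(rest) = Σ N(rest − s) over sources s of rest; N(one piece) = 1:
  size 1 → [10]=1
  size 2 → [9,10]=1
  size 3 → [6,9,10]=1  [8,9,10]=1
  size 4 → [5,6,9,10]=1  [6,8,9,10]=2  [7,8,9,10]=1
  size 5 → [3,5,6,9,10]=1  [4,7,8,9,10]=1  [5,6,8,9,10]=3  [6,7,8,9,10]=3
  size 6 → [1,3,5,6,9,10]=1  [3,5,6,8,9,10]=4  [4,6,7,8,9,10]=4  [5,6,7,8,9,10]=6
  size 7 → [0,1,3,5,6,9,10]=1  [1,3,5,6,8,9,10]=5  [3,5,6,7,8,9,10]=10  [4,5,6,7,8,9,10]=10
  size 8 → [0,1,3,5,6,8,9,10]=6  [1,3,5,6,7,8,9,10]=15  [2,3,5,6,7,8,9,10]=10  [3,4,5,6,7,8,9,10]=20
  size 9 → [0,1,3,5,6,7,8,9,10]=21  [1,2,3,5,6,7,8,9,10]=25  [1,3,4,5,6,7,8,9,10]=35  [2,3,4,5,6,7,8,9,10]=30
  first=0(b) contributes 90
  first=2(u) contributes 56
  first=4(i) contributes 46
|[w]| = 192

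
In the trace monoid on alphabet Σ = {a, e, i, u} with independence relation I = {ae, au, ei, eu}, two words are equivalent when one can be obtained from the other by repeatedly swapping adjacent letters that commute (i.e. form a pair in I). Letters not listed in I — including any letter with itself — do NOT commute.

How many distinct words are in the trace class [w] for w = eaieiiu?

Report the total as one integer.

piece 0:e — minimal
piece 1:a — minimal
piece 2:i rests on {1:a}
piece 3:e rests on {0:e}
piece 4:i rests on {2:i}
piece 5:i rests on {4:i}
piece 6:u rests on {5:i}
minimal pieces: {0:e, 1:a}
ways to finish when only these pieces remain (= sum over removing one remaining piece with nothing left below it):
  1 left: {3}→1  {6}→1
  2 left: {0,3}→1  {3,6}→2  {5,6}→1
  3 left: {0,3,6}→3  {3,5,6}→3  {4,5,6}→1
  4 left: {0,3,5,6}→6  {2,4,5,6}→1  {3,4,5,6}→4
  5 left: {0,3,4,5,6}→10  {1,2,4,5,6}→1  {2,3,4,5,6}→5
  placing 0:e first → 6 extensions
  placing 1:a first → 15 extensions
total linear extensions = 21

21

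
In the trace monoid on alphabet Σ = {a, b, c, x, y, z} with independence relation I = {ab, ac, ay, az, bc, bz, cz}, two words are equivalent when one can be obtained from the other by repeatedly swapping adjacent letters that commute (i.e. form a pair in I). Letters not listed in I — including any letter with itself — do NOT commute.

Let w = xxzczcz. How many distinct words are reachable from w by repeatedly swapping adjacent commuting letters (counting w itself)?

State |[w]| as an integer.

drop 0:x onto floor
drop 1:x onto {0:x}
drop 2:z onto {1:x}
drop 3:c onto {1:x}
drop 4:z onto {2:z}
drop 5:c onto {3:c}
drop 6:z onto {4:z}
ground layer = {0:x}
drop-orders for the pieces not yet dropped (sum over which currently-grounded one goes next):
  1 to go: {5} 1  {6} 1
  2 to go: {3,5} 1  {4,6} 1  {5,6} 2
  3 to go: {2,4,6} 1  {3,5,6} 3  {4,5,6} 3
  4 to go: {2,4,5,6} 4  {3,4,5,6} 6
  5 to go: {2,3,4,5,6} 10
  if 0:x drops first: 10 orders

10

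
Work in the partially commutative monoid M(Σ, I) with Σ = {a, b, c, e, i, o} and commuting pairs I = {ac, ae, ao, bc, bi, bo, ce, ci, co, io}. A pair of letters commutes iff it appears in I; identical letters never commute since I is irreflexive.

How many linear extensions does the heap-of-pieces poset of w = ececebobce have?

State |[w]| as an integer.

#0=e has no predecessor
#1=c has no predecessor
#2=e depends on [0:e]
#3=c depends on [1:c]
#4=e depends on [2:e]
#5=b depends on [4:e]
#6=o depends on [4:e]
#7=b depends on [5:b]
#8=c depends on [3:c]
#9=e depends on [6:o, 7:b]
sources: [0:e, 1:c]
N(rest) = Σ N(rest − s) over sources s of rest; N(one piece) = 1:
  size 1 → [8]=1  [9]=1
  size 2 → [3,8]=1  [6,9]=1  [7,9]=1  [8,9]=2
  size 3 → [1,3,8]=1  [3,8,9]=3  [5,7,9]=1  [6,7,9]=2  [6,8,9]=3  [7,8,9]=3
  size 4 → [1,3,8,9]=4  [3,6,8,9]=6  [3,7,8,9]=6  [5,6,7,9]=3  [5,7,8,9]=4  [6,7,8,9]=8
  size 5 → [1,3,6,8,9]=10  [1,3,7,8,9]=10  [3,5,7,8,9]=10  [3,6,7,8,9]=20  [4,5,6,7,9]=3  [5,6,7,8,9]=15
  size 6 → [1,3,5,7,8,9]=20  [1,3,6,7,8,9]=40  [2,4,5,6,7,9]=3  [3,5,6,7,8,9]=45  [4,5,6,7,8,9]=18
  size 7 → [0,2,4,5,6,7,9]=3  [1,3,5,6,7,8,9]=105  [2,4,5,6,7,8,9]=21  [3,4,5,6,7,8,9]=63
  size 8 → [0,2,4,5,6,7,8,9]=24  [1,3,4,5,6,7,8,9]=168  [2,3,4,5,6,7,8,9]=84
  first=0(e) contributes 252
  first=1(c) contributes 108
|[w]| = 360

360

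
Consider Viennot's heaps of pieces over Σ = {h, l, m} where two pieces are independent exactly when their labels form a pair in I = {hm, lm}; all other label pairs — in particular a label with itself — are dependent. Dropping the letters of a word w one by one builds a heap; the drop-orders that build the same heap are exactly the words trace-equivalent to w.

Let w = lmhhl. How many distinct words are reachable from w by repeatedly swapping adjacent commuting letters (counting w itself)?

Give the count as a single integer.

drop 0:l onto floor
drop 1:m onto floor
drop 2:h onto {0:l}
drop 3:h onto {2:h}
drop 4:l onto {3:h}
ground layer = {0:l, 1:m}
drop-orders for the pieces not yet dropped (sum over which currently-grounded one goes next):
  1 to go: {1} 1  {4} 1
  2 to go: {1,4} 2  {3,4} 1
  3 to go: {1,3,4} 3  {2,3,4} 1
  if 0:l drops first: 4 orders
  if 1:m drops first: 1 orders
heap linearizations: 5

5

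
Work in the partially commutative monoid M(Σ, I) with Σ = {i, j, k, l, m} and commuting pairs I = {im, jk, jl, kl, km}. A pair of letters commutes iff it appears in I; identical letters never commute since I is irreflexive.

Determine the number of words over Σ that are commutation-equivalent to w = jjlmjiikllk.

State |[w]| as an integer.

18

0(j) covers ∅
1(j) covers 0:j
2(l) covers ∅
3(m) covers 1:j, 2:l
4(j) covers 3:m
5(i) covers 4:j
6(i) covers 5:i
7(k) covers 6:i
8(l) covers 6:i
9(l) covers 8:l
10(k) covers 7:k
floor of heap: 0:j, 2:l
completions by unplaced set U, small U first (add the entries for U minus each lowest piece of U):
  |U|=1: {9}:1  {10}:1
  |U|=2: {7,10}:1  {8,9}:1  {9,10}:2
  |U|=3: {7,9,10}:3  {8,9,10}:3
  |U|=4: {7,8,9,10}:6
  |U|=5: {6,7,8,9,10}:6
  |U|=6: {5,6,7,8,9,10}:6
  |U|=7: {4,5,6,7,8,9,10}:6
  |U|=8: {3,4,5,6,7,8,9,10}:6
  |U|=9: {1,3,4,5,6,7,8,9,10}:6  {2,3,4,5,6,7,8,9,10}:6
  start at 0(j): 12
  start at 2(l): 6
sum over floor = 18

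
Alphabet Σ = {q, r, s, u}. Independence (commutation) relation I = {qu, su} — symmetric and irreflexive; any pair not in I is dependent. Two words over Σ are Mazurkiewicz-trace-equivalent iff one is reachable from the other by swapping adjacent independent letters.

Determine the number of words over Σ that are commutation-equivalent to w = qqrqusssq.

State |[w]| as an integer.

piece 0:q — minimal
piece 1:q rests on {0:q}
piece 2:r rests on {1:q}
piece 3:q rests on {2:r}
piece 4:u rests on {2:r}
piece 5:s rests on {3:q}
piece 6:s rests on {5:s}
piece 7:s rests on {6:s}
piece 8:q rests on {7:s}
minimal pieces: {0:q}
ways to finish when only these pieces remain (= sum over removing one remaining piece with nothing left below it):
  1 left: {4}→1  {8}→1
  2 left: {4,8}→2  {7,8}→1
  3 left: {4,7,8}→3  {6,7,8}→1
  4 left: {4,6,7,8}→4  {5,6,7,8}→1
  5 left: {3,5,6,7,8}→1  {4,5,6,7,8}→5
  6 left: {3,4,5,6,7,8}→6
  7 left: {2,3,4,5,6,7,8}→6
  placing 0:q first → 6 extensions

6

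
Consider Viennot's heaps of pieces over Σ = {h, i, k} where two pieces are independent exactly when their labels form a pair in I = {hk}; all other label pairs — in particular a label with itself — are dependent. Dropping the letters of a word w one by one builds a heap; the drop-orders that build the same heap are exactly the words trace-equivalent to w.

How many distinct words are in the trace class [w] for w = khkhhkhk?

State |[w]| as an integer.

70

piece 0:k — minimal
piece 1:h — minimal
piece 2:k rests on {0:k}
piece 3:h rests on {1:h}
piece 4:h rests on {3:h}
piece 5:k rests on {2:k}
piece 6:h rests on {4:h}
piece 7:k rests on {5:k}
minimal pieces: {0:k, 1:h}
ways to finish when only these pieces remain (= sum over removing one remaining piece with nothing left below it):
  1 left: {6}→1  {7}→1
  2 left: {4,6}→1  {5,7}→1  {6,7}→2
  3 left: {2,5,7}→1  {3,4,6}→1  {4,6,7}→3  {5,6,7}→3
  4 left: {0,2,5,7}→1  {1,3,4,6}→1  {2,5,6,7}→4  {3,4,6,7}→4  {4,5,6,7}→6
  5 left: {0,2,5,6,7}→5  {1,3,4,6,7}→5  {2,4,5,6,7}→10  {3,4,5,6,7}→10
  6 left: {0,2,4,5,6,7}→15  {1,3,4,5,6,7}→15  {2,3,4,5,6,7}→20
  placing 0:k first → 35 extensions
  placing 1:h first → 35 extensions
total linear extensions = 70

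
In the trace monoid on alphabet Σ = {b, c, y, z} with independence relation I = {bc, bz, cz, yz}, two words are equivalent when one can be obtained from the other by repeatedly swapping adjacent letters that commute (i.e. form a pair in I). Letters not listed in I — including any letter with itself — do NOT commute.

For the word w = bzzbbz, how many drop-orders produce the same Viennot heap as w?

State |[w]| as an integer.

20

drop 0:b onto floor
drop 1:z onto floor
drop 2:z onto {1:z}
drop 3:b onto {0:b}
drop 4:b onto {3:b}
drop 5:z onto {2:z}
ground layer = {0:b, 1:z}
drop-orders for the pieces not yet dropped (sum over which currently-grounded one goes next):
  1 to go: {4} 1  {5} 1
  2 to go: {2,5} 1  {3,4} 1  {4,5} 2
  3 to go: {0,3,4} 1  {1,2,5} 1  {2,4,5} 3  {3,4,5} 3
  4 to go: {0,3,4,5} 4  {1,2,4,5} 4  {2,3,4,5} 6
  if 0:b drops first: 10 orders
  if 1:z drops first: 10 orders
heap linearizations: 20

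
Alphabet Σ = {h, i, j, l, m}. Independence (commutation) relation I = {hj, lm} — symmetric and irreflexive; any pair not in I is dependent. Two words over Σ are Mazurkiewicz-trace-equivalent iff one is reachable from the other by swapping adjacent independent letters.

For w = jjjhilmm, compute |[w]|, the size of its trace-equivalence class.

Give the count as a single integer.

drop 0:j onto floor
drop 1:j onto {0:j}
drop 2:j onto {1:j}
drop 3:h onto floor
drop 4:i onto {2:j, 3:h}
drop 5:l onto {4:i}
drop 6:m onto {4:i}
drop 7:m onto {6:m}
ground layer = {0:j, 3:h}
drop-orders for the pieces not yet dropped (sum over which currently-grounded one goes next):
  1 to go: {5} 1  {7} 1
  2 to go: {5,7} 2  {6,7} 1
  3 to go: {5,6,7} 3
  4 to go: {4,5,6,7} 3
  5 to go: {2,4,5,6,7} 3  {3,4,5,6,7} 3
  6 to go: {1,2,4,5,6,7} 3  {2,3,4,5,6,7} 6
  if 0:j drops first: 9 orders
  if 3:h drops first: 3 orders
heap linearizations: 12

12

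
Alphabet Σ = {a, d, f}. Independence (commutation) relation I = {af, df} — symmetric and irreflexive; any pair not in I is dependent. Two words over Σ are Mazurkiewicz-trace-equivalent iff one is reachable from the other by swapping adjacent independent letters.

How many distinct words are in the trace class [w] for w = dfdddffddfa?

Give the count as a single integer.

330

piece 0:d — minimal
piece 1:f — minimal
piece 2:d rests on {0:d}
piece 3:d rests on {2:d}
piece 4:d rests on {3:d}
piece 5:f rests on {1:f}
piece 6:f rests on {5:f}
piece 7:d rests on {4:d}
piece 8:d rests on {7:d}
piece 9:f rests on {6:f}
piece 10:a rests on {8:d}
minimal pieces: {0:d, 1:f}
ways to finish when only these pieces remain (= sum over removing one remaining piece with nothing left below it):
  1 left: {9}→1  {10}→1
  2 left: {6,9}→1  {8,10}→1  {9,10}→2
  3 left: {5,6,9}→1  {6,9,10}→3  {7,8,10}→1  {8,9,10}→3
  4 left: {1,5,6,9}→1  {4,7,8,10}→1  {5,6,9,10}→4  {6,8,9,10}→6  {7,8,9,10}→4
  5 left: {1,5,6,9,10}→5  {3,4,7,8,10}→1  {4,7,8,9,10}→5  {5,6,8,9,10}→10  {6,7,8,9,10}→10
  6 left: {1,5,6,8,9,10}→15  {2,3,4,7,8,10}→1  {3,4,7,8,9,10}→6  {4,6,7,8,9,10}→15  {5,6,7,8,9,10}→20
  7 left: {0,2,3,4,7,8,10}→1  {1,5,6,7,8,9,10}→35  {2,3,4,7,8,9,10}→7  {3,4,6,7,8,9,10}→21  {4,5,6,7,8,9,10}→35
  8 left: {0,2,3,4,7,8,9,10}→8  {1,4,5,6,7,8,9,10}→70  {2,3,4,6,7,8,9,10}→28  {3,4,5,6,7,8,9,10}→56
  9 left: {0,2,3,4,6,7,8,9,10}→36  {1,3,4,5,6,7,8,9,10}→126  {2,3,4,5,6,7,8,9,10}→84
  placing 0:d first → 210 extensions
  placing 1:f first → 120 extensions
total linear extensions = 330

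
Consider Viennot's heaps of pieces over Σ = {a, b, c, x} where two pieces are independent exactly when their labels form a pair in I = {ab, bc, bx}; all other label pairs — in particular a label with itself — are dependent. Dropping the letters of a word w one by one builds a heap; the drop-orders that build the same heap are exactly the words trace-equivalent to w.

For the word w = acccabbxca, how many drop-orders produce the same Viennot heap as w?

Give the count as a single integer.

45

drop 0:a onto floor
drop 1:c onto {0:a}
drop 2:c onto {1:c}
drop 3:c onto {2:c}
drop 4:a onto {3:c}
drop 5:b onto floor
drop 6:b onto {5:b}
drop 7:x onto {4:a}
drop 8:c onto {7:x}
drop 9:a onto {8:c}
ground layer = {0:a, 5:b}
drop-orders for the pieces not yet dropped (sum over which currently-grounded one goes next):
  1 to go: {6} 1  {9} 1
  2 to go: {5,6} 1  {6,9} 2  {8,9} 1
  3 to go: {5,6,9} 3  {6,8,9} 3  {7,8,9} 1
  4 to go: {4,7,8,9} 1  {5,6,8,9} 6  {6,7,8,9} 4
  5 to go: {3,4,7,8,9} 1  {4,6,7,8,9} 5  {5,6,7,8,9} 10
  6 to go: {2,3,4,7,8,9} 1  {3,4,6,7,8,9} 6  {4,5,6,7,8,9} 15
  7 to go: {1,2,3,4,7,8,9} 1  {2,3,4,6,7,8,9} 7  {3,4,5,6,7,8,9} 21
  8 to go: {0,1,2,3,4,7,8,9} 1  {1,2,3,4,6,7,8,9} 8  {2,3,4,5,6,7,8,9} 28
  if 0:a drops first: 36 orders
  if 5:b drops first: 9 orders
heap linearizations: 45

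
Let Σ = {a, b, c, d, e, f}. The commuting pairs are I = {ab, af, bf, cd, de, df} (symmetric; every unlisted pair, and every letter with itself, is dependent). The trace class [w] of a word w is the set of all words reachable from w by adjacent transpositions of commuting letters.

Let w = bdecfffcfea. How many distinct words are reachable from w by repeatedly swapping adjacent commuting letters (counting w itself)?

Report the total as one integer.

piece 0:b — minimal
piece 1:d rests on {0:b}
piece 2:e rests on {0:b}
piece 3:c rests on {2:e}
piece 4:f rests on {3:c}
piece 5:f rests on {4:f}
piece 6:f rests on {5:f}
piece 7:c rests on {6:f}
piece 8:f rests on {7:c}
piece 9:e rests on {8:f}
piece 10:a rests on {1:d, 9:e}
minimal pieces: {0:b}
ways to finish when only these pieces remain (= sum over removing one remaining piece with nothing left below it):
  1 left: {10}→1
  2 left: {1,10}→1  {9,10}→1
  3 left: {1,9,10}→2  {8,9,10}→1
  4 left: {1,8,9,10}→3  {7,8,9,10}→1
  5 left: {1,7,8,9,10}→4  {6,7,8,9,10}→1
  6 left: {1,6,7,8,9,10}→5  {5,6,7,8,9,10}→1
  7 left: {1,5,6,7,8,9,10}→6  {4,5,6,7,8,9,10}→1
  8 left: {1,4,5,6,7,8,9,10}→7  {3,4,5,6,7,8,9,10}→1
  9 left: {1,3,4,5,6,7,8,9,10}→8  {2,3,4,5,6,7,8,9,10}→1
  placing 0:b first → 9 extensions

9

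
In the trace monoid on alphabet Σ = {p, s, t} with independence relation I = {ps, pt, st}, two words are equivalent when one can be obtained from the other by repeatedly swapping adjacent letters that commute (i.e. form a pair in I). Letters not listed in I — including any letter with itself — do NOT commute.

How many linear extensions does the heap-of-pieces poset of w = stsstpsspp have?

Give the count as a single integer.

#0=s has no predecessor
#1=t has no predecessor
#2=s depends on [0:s]
#3=s depends on [2:s]
#4=t depends on [1:t]
#5=p has no predecessor
#6=s depends on [3:s]
#7=s depends on [6:s]
#8=p depends on [5:p]
#9=p depends on [8:p]
sources: [0:s, 1:t, 5:p]
N(rest) = Σ N(rest − s) over sources s of rest; N(one piece) = 1:
  size 1 → [4]=1  [7]=1  [9]=1
  size 2 → [1,4]=1  [4,7]=2  [4,9]=2  [6,7]=1  [7,9]=2  [8,9]=1
  size 3 → [1,4,7]=3  [1,4,9]=3  [3,6,7]=1  [4,6,7]=3  [4,7,9]=6  [4,8,9]=3  [5,8,9]=1  [6,7,9]=3  [7,8,9]=3
  size 4 → [1,4,6,7]=6  [1,4,7,9]=12  [1,4,8,9]=6  [2,3,6,7]=1  [3,4,6,7]=4  [3,6,7,9]=4  [4,5,8,9]=4  [4,6,7,9]=12  [4,7,8,9]=12  [5,7,8,9]=4  [6,7,8,9]=6
  size 5 → [0,2,3,6,7]=1  [1,3,4,6,7]=10  [1,4,5,8,9]=10  [1,4,6,7,9]=30  [1,4,7,8,9]=30  [2,3,4,6,7]=5  [2,3,6,7,9]=5  [3,4,6,7,9]=20  [3,6,7,8,9]=10  [4,5,7,8,9]=20  [4,6,7,8,9]=30  [5,6,7,8,9]=10
  size 6 → [0,2,3,4,6,7]=6  [0,2,3,6,7,9]=6  [1,2,3,4,6,7]=15  [1,3,4,6,7,9]=60  [1,4,5,7,8,9]=60  [1,4,6,7,8,9]=90  [2,3,4,6,7,9]=30  [2,3,6,7,8,9]=15  [3,4,6,7,8,9]=60  [3,5,6,7,8,9]=20  [4,5,6,7,8,9]=60
  size 7 → [0,1,2,3,4,6,7]=21  [0,2,3,4,6,7,9]=42  [0,2,3,6,7,8,9]=21  [1,2,3,4,6,7,9]=105  [1,3,4,6,7,8,9]=210  [1,4,5,6,7,8,9]=210  [2,3,4,6,7,8,9]=105  [2,3,5,6,7,8,9]=35  [3,4,5,6,7,8,9]=140
  size 8 → [0,1,2,3,4,6,7,9]=168  [0,2,3,4,6,7,8,9]=168  [0,2,3,5,6,7,8,9]=56  [1,2,3,4,6,7,8,9]=420  [1,3,4,5,6,7,8,9]=560  [2,3,4,5,6,7,8,9]=280
  first=0(s) contributes 1260
  first=1(t) contributes 504
  first=5(p) contributes 756
|[w]| = 2520

2520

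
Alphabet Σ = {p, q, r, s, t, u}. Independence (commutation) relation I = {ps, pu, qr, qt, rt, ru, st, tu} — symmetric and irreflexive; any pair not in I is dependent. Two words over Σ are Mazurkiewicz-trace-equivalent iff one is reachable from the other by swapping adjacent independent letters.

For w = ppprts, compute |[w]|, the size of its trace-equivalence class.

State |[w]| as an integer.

piece 0:p — minimal
piece 1:p rests on {0:p}
piece 2:p rests on {1:p}
piece 3:r rests on {2:p}
piece 4:t rests on {2:p}
piece 5:s rests on {3:r}
minimal pieces: {0:p}
ways to finish when only these pieces remain (= sum over removing one remaining piece with nothing left below it):
  1 left: {4}→1  {5}→1
  2 left: {3,5}→1  {4,5}→2
  3 left: {3,4,5}→3
  4 left: {2,3,4,5}→3
  placing 0:p first → 3 extensions

3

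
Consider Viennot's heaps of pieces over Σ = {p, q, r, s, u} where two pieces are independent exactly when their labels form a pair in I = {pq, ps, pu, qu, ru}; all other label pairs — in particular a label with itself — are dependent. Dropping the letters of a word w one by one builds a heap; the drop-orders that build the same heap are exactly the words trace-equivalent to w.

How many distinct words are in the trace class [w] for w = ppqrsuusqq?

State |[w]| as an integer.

3

#0=p has no predecessor
#1=p depends on [0:p]
#2=q has no predecessor
#3=r depends on [1:p, 2:q]
#4=s depends on [3:r]
#5=u depends on [4:s]
#6=u depends on [5:u]
#7=s depends on [6:u]
#8=q depends on [7:s]
#9=q depends on [8:q]
sources: [0:p, 2:q]
N(rest) = Σ N(rest − s) over sources s of rest; N(one piece) = 1:
  size 1 → [9]=1
  size 2 → [8,9]=1
  size 3 → [7,8,9]=1
  size 4 → [6,7,8,9]=1
  size 5 → [5,6,7,8,9]=1
  size 6 → [4,5,6,7,8,9]=1
  size 7 → [3,4,5,6,7,8,9]=1
  size 8 → [1,3,4,5,6,7,8,9]=1  [2,3,4,5,6,7,8,9]=1
  first=0(p) contributes 2
  first=2(q) contributes 1
|[w]| = 3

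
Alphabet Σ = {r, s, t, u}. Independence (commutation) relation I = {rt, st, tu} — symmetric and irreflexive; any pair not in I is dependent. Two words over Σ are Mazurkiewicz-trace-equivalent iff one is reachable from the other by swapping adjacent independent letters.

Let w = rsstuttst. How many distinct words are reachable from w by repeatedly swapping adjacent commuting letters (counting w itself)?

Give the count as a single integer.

126

piece 0:r — minimal
piece 1:s rests on {0:r}
piece 2:s rests on {1:s}
piece 3:t — minimal
piece 4:u rests on {2:s}
piece 5:t rests on {3:t}
piece 6:t rests on {5:t}
piece 7:s rests on {4:u}
piece 8:t rests on {6:t}
minimal pieces: {0:r, 3:t}
ways to finish when only these pieces remain (= sum over removing one remaining piece with nothing left below it):
  1 left: {7}→1  {8}→1
  2 left: {4,7}→1  {6,8}→1  {7,8}→2
  3 left: {2,4,7}→1  {4,7,8}→3  {5,6,8}→1  {6,7,8}→3
  4 left: {1,2,4,7}→1  {2,4,7,8}→4  {3,5,6,8}→1  {4,6,7,8}→6  {5,6,7,8}→4
  5 left: {0,1,2,4,7}→1  {1,2,4,7,8}→5  {2,4,6,7,8}→10  {3,5,6,7,8}→5  {4,5,6,7,8}→10
  6 left: {0,1,2,4,7,8}→6  {1,2,4,6,7,8}→15  {2,4,5,6,7,8}→20  {3,4,5,6,7,8}→15
  7 left: {0,1,2,4,6,7,8}→21  {1,2,4,5,6,7,8}→35  {2,3,4,5,6,7,8}→35
  placing 0:r first → 70 extensions
  placing 3:t first → 56 extensions
total linear extensions = 126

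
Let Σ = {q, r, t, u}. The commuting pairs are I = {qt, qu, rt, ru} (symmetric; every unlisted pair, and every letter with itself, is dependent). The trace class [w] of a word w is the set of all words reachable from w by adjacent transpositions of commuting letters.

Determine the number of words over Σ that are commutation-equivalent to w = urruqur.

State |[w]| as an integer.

35

0(u) covers ∅
1(r) covers ∅
2(r) covers 1:r
3(u) covers 0:u
4(q) covers 2:r
5(u) covers 3:u
6(r) covers 4:q
floor of heap: 0:u, 1:r
completions by unplaced set U, small U first (add the entries for U minus each lowest piece of U):
  |U|=1: {5}:1  {6}:1
  |U|=2: {3,5}:1  {4,6}:1  {5,6}:2
  |U|=3: {0,3,5}:1  {2,4,6}:1  {3,5,6}:3  {4,5,6}:3
  |U|=4: {0,3,5,6}:4  {1,2,4,6}:1  {2,4,5,6}:4  {3,4,5,6}:6
  |U|=5: {0,3,4,5,6}:10  {1,2,4,5,6}:5  {2,3,4,5,6}:10
  start at 0(u): 15
  start at 1(r): 20
sum over floor = 35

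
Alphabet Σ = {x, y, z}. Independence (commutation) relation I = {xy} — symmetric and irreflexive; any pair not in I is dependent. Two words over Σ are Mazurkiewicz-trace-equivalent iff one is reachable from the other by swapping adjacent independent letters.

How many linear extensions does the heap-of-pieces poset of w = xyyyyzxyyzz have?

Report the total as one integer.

#0=x has no predecessor
#1=y has no predecessor
#2=y depends on [1:y]
#3=y depends on [2:y]
#4=y depends on [3:y]
#5=z depends on [0:x, 4:y]
#6=x depends on [5:z]
#7=y depends on [5:z]
#8=y depends on [7:y]
#9=z depends on [6:x, 8:y]
#10=z depends on [9:z]
sources: [0:x, 1:y]
N(rest) = Σ N(rest − s) over sources s of rest; N(one piece) = 1:
  size 1 → [10]=1
  size 2 → [9,10]=1
  size 3 → [6,9,10]=1  [8,9,10]=1
  size 4 → [6,8,9,10]=2  [7,8,9,10]=1
  size 5 → [6,7,8,9,10]=3
  size 6 → [5,6,7,8,9,10]=3
  size 7 → [0,5,6,7,8,9,10]=3  [4,5,6,7,8,9,10]=3
  size 8 → [0,4,5,6,7,8,9,10]=6  [3,4,5,6,7,8,9,10]=3
  size 9 → [0,3,4,5,6,7,8,9,10]=9  [2,3,4,5,6,7,8,9,10]=3
  first=0(x) contributes 3
  first=1(y) contributes 12
|[w]| = 15

15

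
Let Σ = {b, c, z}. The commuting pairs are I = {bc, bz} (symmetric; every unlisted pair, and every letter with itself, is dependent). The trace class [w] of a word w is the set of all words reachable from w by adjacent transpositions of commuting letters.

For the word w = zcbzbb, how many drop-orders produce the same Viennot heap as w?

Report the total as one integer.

#0=z has no predecessor
#1=c depends on [0:z]
#2=b has no predecessor
#3=z depends on [1:c]
#4=b depends on [2:b]
#5=b depends on [4:b]
sources: [0:z, 2:b]
N(rest) = Σ N(rest − s) over sources s of rest; N(one piece) = 1:
  size 1 → [3]=1  [5]=1
  size 2 → [1,3]=1  [3,5]=2  [4,5]=1
  size 3 → [0,1,3]=1  [1,3,5]=3  [2,4,5]=1  [3,4,5]=3
  size 4 → [0,1,3,5]=4  [1,3,4,5]=6  [2,3,4,5]=4
  first=0(z) contributes 10
  first=2(b) contributes 10
|[w]| = 20

20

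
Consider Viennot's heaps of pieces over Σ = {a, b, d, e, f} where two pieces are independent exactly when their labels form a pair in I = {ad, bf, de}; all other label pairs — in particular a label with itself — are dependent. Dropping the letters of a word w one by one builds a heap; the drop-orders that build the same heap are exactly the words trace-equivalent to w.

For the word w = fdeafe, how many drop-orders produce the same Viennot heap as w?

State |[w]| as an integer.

drop 0:f onto floor
drop 1:d onto {0:f}
drop 2:e onto {0:f}
drop 3:a onto {2:e}
drop 4:f onto {1:d, 3:a}
drop 5:e onto {4:f}
ground layer = {0:f}
drop-orders for the pieces not yet dropped (sum over which currently-grounded one goes next):
  1 to go: {5} 1
  2 to go: {4,5} 1
  3 to go: {1,4,5} 1  {3,4,5} 1
  4 to go: {1,3,4,5} 2  {2,3,4,5} 1
  if 0:f drops first: 3 orders

3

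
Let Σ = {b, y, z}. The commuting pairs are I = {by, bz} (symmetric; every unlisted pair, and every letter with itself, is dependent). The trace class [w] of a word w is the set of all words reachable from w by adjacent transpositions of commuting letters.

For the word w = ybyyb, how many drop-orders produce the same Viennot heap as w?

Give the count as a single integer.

piece 0:y — minimal
piece 1:b — minimal
piece 2:y rests on {0:y}
piece 3:y rests on {2:y}
piece 4:b rests on {1:b}
minimal pieces: {0:y, 1:b}
ways to finish when only these pieces remain (= sum over removing one remaining piece with nothing left below it):
  1 left: {3}→1  {4}→1
  2 left: {1,4}→1  {2,3}→1  {3,4}→2
  3 left: {0,2,3}→1  {1,3,4}→3  {2,3,4}→3
  placing 0:y first → 6 extensions
  placing 1:b first → 4 extensions
total linear extensions = 10

10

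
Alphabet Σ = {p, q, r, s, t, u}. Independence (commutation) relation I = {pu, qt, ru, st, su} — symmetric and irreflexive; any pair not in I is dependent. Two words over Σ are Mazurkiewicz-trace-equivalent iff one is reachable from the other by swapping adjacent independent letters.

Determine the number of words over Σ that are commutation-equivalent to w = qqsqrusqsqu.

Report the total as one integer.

3

0(q) covers ∅
1(q) covers 0:q
2(s) covers 1:q
3(q) covers 2:s
4(r) covers 3:q
5(u) covers 3:q
6(s) covers 4:r
7(q) covers 5:u, 6:s
8(s) covers 7:q
9(q) covers 8:s
10(u) covers 9:q
floor of heap: 0:q
completions by unplaced set U, small U first (add the entries for U minus each lowest piece of U):
  |U|=1: {10}:1
  |U|=2: {9,10}:1
  |U|=3: {8,9,10}:1
  |U|=4: {7,8,9,10}:1
  |U|=5: {5,7,8,9,10}:1  {6,7,8,9,10}:1
  |U|=6: {4,6,7,8,9,10}:1  {5,6,7,8,9,10}:2
  |U|=7: {4,5,6,7,8,9,10}:3
  |U|=8: {3,4,5,6,7,8,9,10}:3
  |U|=9: {2,3,4,5,6,7,8,9,10}:3
  start at 0(q): 3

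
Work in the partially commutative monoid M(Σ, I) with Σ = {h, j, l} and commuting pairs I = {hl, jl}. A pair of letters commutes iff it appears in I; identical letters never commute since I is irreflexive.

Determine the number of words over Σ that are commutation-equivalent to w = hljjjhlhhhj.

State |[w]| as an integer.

55

0(h) covers ∅
1(l) covers ∅
2(j) covers 0:h
3(j) covers 2:j
4(j) covers 3:j
5(h) covers 4:j
6(l) covers 1:l
7(h) covers 5:h
8(h) covers 7:h
9(h) covers 8:h
10(j) covers 9:h
floor of heap: 0:h, 1:l
completions by unplaced set U, small U first (add the entries for U minus each lowest piece of U):
  |U|=1: {6}:1  {10}:1
  |U|=2: {1,6}:1  {6,10}:2  {9,10}:1
  |U|=3: {1,6,10}:3  {6,9,10}:3  {8,9,10}:1
  |U|=4: {1,6,9,10}:6  {6,8,9,10}:4  {7,8,9,10}:1
  |U|=5: {1,6,8,9,10}:10  {5,7,8,9,10}:1  {6,7,8,9,10}:5
  |U|=6: {1,6,7,8,9,10}:15  {4,5,7,8,9,10}:1  {5,6,7,8,9,10}:6
  |U|=7: {1,5,6,7,8,9,10}:21  {3,4,5,7,8,9,10}:1  {4,5,6,7,8,9,10}:7
  |U|=8: {1,4,5,6,7,8,9,10}:28  {2,3,4,5,7,8,9,10}:1  {3,4,5,6,7,8,9,10}:8
  |U|=9: {0,2,3,4,5,7,8,9,10}:1  {1,3,4,5,6,7,8,9,10}:36  {2,3,4,5,6,7,8,9,10}:9
  start at 0(h): 45
  start at 1(l): 10
sum over floor = 55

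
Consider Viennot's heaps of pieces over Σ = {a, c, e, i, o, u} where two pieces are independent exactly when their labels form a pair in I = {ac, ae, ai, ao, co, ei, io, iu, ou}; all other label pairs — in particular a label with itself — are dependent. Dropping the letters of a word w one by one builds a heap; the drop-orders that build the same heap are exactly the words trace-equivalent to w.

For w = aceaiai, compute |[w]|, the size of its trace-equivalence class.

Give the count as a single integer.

105

0(a) covers ∅
1(c) covers ∅
2(e) covers 1:c
3(a) covers 0:a
4(i) covers 1:c
5(a) covers 3:a
6(i) covers 4:i
floor of heap: 0:a, 1:c
completions by unplaced set U, small U first (add the entries for U minus each lowest piece of U):
  |U|=1: {2}:1  {5}:1  {6}:1
  |U|=2: {2,5}:2  {2,6}:2  {3,5}:1  {4,6}:1  {5,6}:2
  |U|=3: {0,3,5}:1  {2,3,5}:3  {2,4,6}:3  {2,5,6}:6  {3,5,6}:3  {4,5,6}:3
  |U|=4: {0,2,3,5}:4  {0,3,5,6}:4  {1,2,4,6}:3  {2,3,5,6}:12  {2,4,5,6}:12  {3,4,5,6}:6
  |U|=5: {0,2,3,5,6}:20  {0,3,4,5,6}:10  {1,2,4,5,6}:15  {2,3,4,5,6}:30
  start at 0(a): 45
  start at 1(c): 60
sum over floor = 105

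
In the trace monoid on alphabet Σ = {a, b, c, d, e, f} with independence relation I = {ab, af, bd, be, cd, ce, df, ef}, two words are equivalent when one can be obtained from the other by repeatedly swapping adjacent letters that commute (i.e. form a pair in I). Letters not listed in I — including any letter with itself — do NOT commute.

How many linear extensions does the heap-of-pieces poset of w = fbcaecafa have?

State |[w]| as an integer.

7

drop 0:f onto floor
drop 1:b onto {0:f}
drop 2:c onto {1:b}
drop 3:a onto {2:c}
drop 4:e onto {3:a}
drop 5:c onto {3:a}
drop 6:a onto {4:e, 5:c}
drop 7:f onto {5:c}
drop 8:a onto {6:a}
ground layer = {0:f}
drop-orders for the pieces not yet dropped (sum over which currently-grounded one goes next):
  1 to go: {7} 1  {8} 1
  2 to go: {6,8} 1  {7,8} 2
  3 to go: {4,6,8} 1  {6,7,8} 3
  4 to go: {4,6,7,8} 4  {5,6,7,8} 3
  5 to go: {4,5,6,7,8} 7
  6 to go: {3,4,5,6,7,8} 7
  7 to go: {2,3,4,5,6,7,8} 7
  if 0:f drops first: 7 orders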